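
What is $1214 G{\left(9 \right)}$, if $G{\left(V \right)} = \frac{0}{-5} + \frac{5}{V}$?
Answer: $\frac{6070}{9} \approx 674.44$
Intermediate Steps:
$G{\left(V \right)} = \frac{5}{V}$ ($G{\left(V \right)} = 0 \left(- \frac{1}{5}\right) + \frac{5}{V} = 0 + \frac{5}{V} = \frac{5}{V}$)
$1214 G{\left(9 \right)} = 1214 \cdot \frac{5}{9} = \frac{6070}{9}$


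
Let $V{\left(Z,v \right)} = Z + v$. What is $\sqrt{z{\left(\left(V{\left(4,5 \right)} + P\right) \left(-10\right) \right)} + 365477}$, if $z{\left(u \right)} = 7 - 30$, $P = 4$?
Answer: $3 \sqrt{40606} \approx 604.53$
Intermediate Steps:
$z{\left(u \right)} = -23$ ($z{\left(u \right)} = 7 - 30 = -23$)
$\sqrt{z{\left(\left(V{\left(4,5 \right)} + P\right) \left(-10\right) \right)} + 365477} = \sqrt{-23 + 365477} = \sqrt{365454} = 3 \sqrt{40606}$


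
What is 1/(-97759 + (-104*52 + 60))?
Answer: -1/103107 ≈ -9.6987e-6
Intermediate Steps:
1/(-97759 + (-104*52 + 60)) = 1/(-97759 + (-5408 + 60)) = 1/(-97759 - 5348) = 1/(-103107) = -1/103107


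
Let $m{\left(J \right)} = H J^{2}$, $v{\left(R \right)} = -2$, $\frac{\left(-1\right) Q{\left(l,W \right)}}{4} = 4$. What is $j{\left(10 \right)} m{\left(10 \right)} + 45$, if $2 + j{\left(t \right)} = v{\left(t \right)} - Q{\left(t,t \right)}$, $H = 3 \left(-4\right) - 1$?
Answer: $-15555$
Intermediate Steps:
$H = -13$ ($H = -12 - 1 = -13$)
$Q{\left(l,W \right)} = -16$ ($Q{\left(l,W \right)} = \left(-4\right) 4 = -16$)
$m{\left(J \right)} = - 13 J^{2}$
$j{\left(t \right)} = 12$ ($j{\left(t \right)} = -2 - -14 = -2 + \left(-2 + 16\right) = -2 + 14 = 12$)
$j{\left(10 \right)} m{\left(10 \right)} + 45 = 12 \left(- 13 \cdot 10^{2}\right) + 45 = 12 \left(\left(-13\right) 100\right) + 45 = 12 \left(-1300\right) + 45 = -15600 + 45 = -15555$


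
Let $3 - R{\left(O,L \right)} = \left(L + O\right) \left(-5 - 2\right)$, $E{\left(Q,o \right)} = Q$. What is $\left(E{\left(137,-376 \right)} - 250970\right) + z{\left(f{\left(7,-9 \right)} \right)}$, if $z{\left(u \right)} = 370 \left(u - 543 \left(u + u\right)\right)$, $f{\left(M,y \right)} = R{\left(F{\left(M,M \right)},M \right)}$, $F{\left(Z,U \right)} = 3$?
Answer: $-29556683$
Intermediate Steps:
$R{\left(O,L \right)} = 3 + 7 L + 7 O$ ($R{\left(O,L \right)} = 3 - \left(L + O\right) \left(-5 - 2\right) = 3 - \left(L + O\right) \left(-7\right) = 3 - \left(- 7 L - 7 O\right) = 3 + \left(7 L + 7 O\right) = 3 + 7 L + 7 O$)
$f{\left(M,y \right)} = 24 + 7 M$ ($f{\left(M,y \right)} = 3 + 7 M + 7 \cdot 3 = 3 + 7 M + 21 = 24 + 7 M$)
$z{\left(u \right)} = - 401450 u$ ($z{\left(u \right)} = 370 \left(u - 543 \cdot 2 u\right) = 370 \left(u - 1086 u\right) = 370 \left(- 1085 u\right) = - 401450 u$)
$\left(E{\left(137,-376 \right)} - 250970\right) + z{\left(f{\left(7,-9 \right)} \right)} = \left(137 - 250970\right) - 401450 \left(24 + 7 \cdot 7\right) = -250833 - 401450 \left(24 + 49\right) = -250833 - 29305850 = -29556683$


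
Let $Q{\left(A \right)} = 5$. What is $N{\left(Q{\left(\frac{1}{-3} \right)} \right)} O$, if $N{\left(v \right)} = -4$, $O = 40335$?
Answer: $-161340$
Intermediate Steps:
$N{\left(Q{\left(\frac{1}{-3} \right)} \right)} O = \left(-4\right) 40335 = -161340$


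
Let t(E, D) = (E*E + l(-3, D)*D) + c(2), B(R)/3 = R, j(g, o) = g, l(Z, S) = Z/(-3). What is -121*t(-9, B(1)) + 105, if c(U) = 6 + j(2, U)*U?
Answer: -11269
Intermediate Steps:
l(Z, S) = -Z/3 (l(Z, S) = Z*(-1/3) = -Z/3)
c(U) = 6 + 2*U
B(R) = 3*R
t(E, D) = 10 + D + E**2 (t(E, D) = (E*E + (-1/3*(-3))*D) + (6 + 2*2) = (E**2 + 1*D) + (6 + 4) = (E**2 + D) + 10 = (D + E**2) + 10 = 10 + D + E**2)
-121*t(-9, B(1)) + 105 = -121*(10 + 3*1 + (-9)**2) + 105 = -121*(10 + 3 + 81) + 105 = -121*94 + 105 = -11374 + 105 = -11269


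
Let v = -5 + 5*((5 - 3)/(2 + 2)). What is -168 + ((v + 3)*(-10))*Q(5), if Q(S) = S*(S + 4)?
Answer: -393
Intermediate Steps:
Q(S) = S*(4 + S)
v = -5/2 (v = -5 + 5*(2/4) = -5 + 5*(2*(1/4)) = -5 + 5*(1/2) = -5 + 5/2 = -5/2 ≈ -2.5000)
-168 + ((v + 3)*(-10))*Q(5) = -168 + ((-5/2 + 3)*(-10))*(5*(4 + 5)) = -168 + ((1/2)*(-10))*(5*9) = -168 - 5*45 = -168 - 225 = -393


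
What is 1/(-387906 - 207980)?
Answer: -1/595886 ≈ -1.6782e-6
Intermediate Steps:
1/(-387906 - 207980) = 1/(-595886) = -1/595886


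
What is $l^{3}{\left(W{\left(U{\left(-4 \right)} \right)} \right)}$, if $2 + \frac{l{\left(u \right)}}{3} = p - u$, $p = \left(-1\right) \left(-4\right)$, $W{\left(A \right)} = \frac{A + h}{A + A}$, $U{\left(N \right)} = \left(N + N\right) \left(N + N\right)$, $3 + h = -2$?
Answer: $\frac{206425071}{2097152} \approx 98.431$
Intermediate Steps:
$h = -5$ ($h = -3 - 2 = -5$)
$U{\left(N \right)} = 4 N^{2}$ ($U{\left(N \right)} = 2 N 2 N = 4 N^{2}$)
$W{\left(A \right)} = \frac{-5 + A}{2 A}$ ($W{\left(A \right)} = \frac{A - 5}{A + A} = \frac{-5 + A}{2 A}$)
$p = 4$
$l{\left(u \right)} = 6 - 3 u$ ($l{\left(u \right)} = -6 + 3 \left(4 - u\right) = -6 - \left(-12 + 3 u\right) = 6 - 3 u$)
$l^{3}{\left(W{\left(U{\left(-4 \right)} \right)} \right)} = \left(6 - 3 \frac{-5 + 4 \left(-4\right)^{2}}{2 \cdot 4 \left(-4\right)^{2}}\right)^{3} = \left(6 - 3 \frac{-5 + 4 \cdot 16}{2 \cdot 4 \cdot 16}\right)^{3} = \left(6 - 3 \frac{-5 + 64}{2 \cdot 64}\right)^{3} = \left(6 - 3 \cdot \frac{1}{2} \cdot \frac{1}{64} \cdot 59\right)^{3} = \left(6 - \frac{177}{128}\right)^{3} = \left(\frac{591}{128}\right)^{3} = \frac{206425071}{2097152}$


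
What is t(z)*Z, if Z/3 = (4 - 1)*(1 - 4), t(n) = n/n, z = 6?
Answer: -27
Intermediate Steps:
t(n) = 1
Z = -27 (Z = 3*((4 - 1)*(1 - 4)) = 3*(3*(-3)) = 3*(-9) = -27)
t(z)*Z = 1*(-27) = -27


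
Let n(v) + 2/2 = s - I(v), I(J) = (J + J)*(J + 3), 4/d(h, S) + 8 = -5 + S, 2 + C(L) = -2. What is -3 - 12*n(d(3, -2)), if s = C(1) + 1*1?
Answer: 2063/75 ≈ 27.507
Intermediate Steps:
C(L) = -4 (C(L) = -2 - 2 = -4)
d(h, S) = 4/(-13 + S) (d(h, S) = 4/(-8 + (-5 + S)) = 4/(-13 + S))
I(J) = 2*J*(3 + J) (I(J) = (2*J)*(3 + J) = 2*J*(3 + J))
s = -3 (s = -4 + 1*1 = -4 + 1 = -3)
n(v) = -4 - 2*v*(3 + v) (n(v) = -1 + (-3 - 2*v*(3 + v)) = -4 - 2*v*(3 + v))
-3 - 12*n(d(3, -2)) = -3 - 12*(-4 - 2*4/(-13 - 2)*(3 + 4/(-13 - 2))) = -3 - 12*(-4 - 2*4/(-15)*(3 + 4/(-15))) = -3 - 12*(-4 - 2*4*(-1/15)*(3 + 4*(-1/15))) = -3 - 12*(-4 - 2*(-4/15)*(3 - 4/15)) = -3 - 12*(-4 - 2*(-4/15)*41/15) = -3 - 12*(-4 + 328/225) = -3 - 12*(-572/225) = -3 + 2288/75 = 2063/75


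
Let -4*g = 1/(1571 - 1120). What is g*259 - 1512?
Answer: -2727907/1804 ≈ -1512.1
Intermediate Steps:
g = -1/1804 (g = -1/(4*(1571 - 1120)) = -¼/451 = -¼*1/451 = -1/1804 ≈ -0.00055432)
g*259 - 1512 = -1/1804*259 - 1512 = -259/1804 - 1512 = -2727907/1804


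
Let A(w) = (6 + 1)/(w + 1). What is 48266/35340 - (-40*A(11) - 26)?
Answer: 895853/17670 ≈ 50.699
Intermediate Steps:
A(w) = 7/(1 + w)
48266/35340 - (-40*A(11) - 26) = 48266/35340 - (-280/(1 + 11) - 26) = 48266*(1/35340) - (-280/12 - 26) = 24133/17670 - (-280/12 - 26) = 24133/17670 - (-40*7/12 - 26) = 24133/17670 - (-70/3 - 26) = 24133/17670 - 1*(-148/3) = 24133/17670 + 148/3 = 895853/17670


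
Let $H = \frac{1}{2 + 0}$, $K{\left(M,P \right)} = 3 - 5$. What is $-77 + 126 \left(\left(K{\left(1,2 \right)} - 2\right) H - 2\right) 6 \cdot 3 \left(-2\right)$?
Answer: $18067$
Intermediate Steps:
$K{\left(M,P \right)} = -2$ ($K{\left(M,P \right)} = 3 - 5 = -2$)
$H = \frac{1}{2} \approx 0.5$
$-77 + 126 \left(\left(K{\left(1,2 \right)} - 2\right) H - 2\right) 6 \cdot 3 \left(-2\right) = -77 + 126 \left(\left(-2 - 2\right) \frac{1}{2} - 2\right) 6 \cdot 3 \left(-2\right) = -77 + 126 \left(\left(-2 - 2\right) \frac{1}{2} - 2\right) 6 \left(-6\right) = -77 + 126 \left(\left(-4\right) \frac{1}{2} - 2\right) 6 \left(-6\right) = -77 + 126 \left(-2 - 2\right) 6 \left(-6\right) = -77 + 126 \left(-4\right) 6 \left(-6\right) = -77 + 126 \left(\left(-24\right) \left(-6\right)\right) = -77 + 126 \cdot 144 = -77 + 18144 = 18067$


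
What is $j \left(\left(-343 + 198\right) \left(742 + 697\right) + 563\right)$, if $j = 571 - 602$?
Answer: $6450852$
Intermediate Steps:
$j = -31$ ($j = 571 - 602 = -31$)
$j \left(\left(-343 + 198\right) \left(742 + 697\right) + 563\right) = - 31 \left(\left(-343 + 198\right) \left(742 + 697\right) + 563\right) = - 31 \left(\left(-145\right) 1439 + 563\right) = - 31 \left(-208655 + 563\right) = \left(-31\right) \left(-208092\right) = 6450852$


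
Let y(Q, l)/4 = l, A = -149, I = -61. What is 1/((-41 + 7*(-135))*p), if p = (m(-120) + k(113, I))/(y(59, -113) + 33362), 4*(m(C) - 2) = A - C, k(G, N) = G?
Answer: -65820/212483 ≈ -0.30977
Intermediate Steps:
y(Q, l) = 4*l
m(C) = -141/4 - C/4 (m(C) = 2 + (-149 - C)/4 = 2 + (-149/4 - C/4) = -141/4 - C/4)
p = 431/131640 (p = ((-141/4 - 1/4*(-120)) + 113)/(4*(-113) + 33362) = ((-141/4 + 30) + 113)/(-452 + 33362) = (-21/4 + 113)/32910 = (431/4)*(1/32910) = 431/131640 ≈ 0.0032741)
1/((-41 + 7*(-135))*p) = 1/((-41 + 7*(-135))*(431/131640)) = (131640/431)/(-41 - 945) = (131640/431)/(-986) = -1/986*131640/431 = -65820/212483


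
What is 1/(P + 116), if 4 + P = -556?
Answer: -1/444 ≈ -0.0022523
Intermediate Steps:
P = -560 (P = -4 - 556 = -560)
1/(P + 116) = 1/(-560 + 116) = 1/(-444) = -1/444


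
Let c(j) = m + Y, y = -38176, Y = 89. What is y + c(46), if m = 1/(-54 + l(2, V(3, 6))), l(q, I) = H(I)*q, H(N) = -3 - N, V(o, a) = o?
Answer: -2513743/66 ≈ -38087.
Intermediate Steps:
l(q, I) = q*(-3 - I) (l(q, I) = (-3 - I)*q = q*(-3 - I))
m = -1/66 (m = 1/(-54 - 1*2*(3 + 3)) = 1/(-54 - 1*2*6) = 1/(-54 - 12) = 1/(-66) = -1/66 ≈ -0.015152)
c(j) = 5873/66 (c(j) = -1/66 + 89 = 5873/66)
y + c(46) = -38176 + 5873/66 = -2513743/66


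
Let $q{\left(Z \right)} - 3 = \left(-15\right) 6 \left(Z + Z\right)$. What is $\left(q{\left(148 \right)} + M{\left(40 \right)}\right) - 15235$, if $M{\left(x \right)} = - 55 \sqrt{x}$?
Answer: $-41872 - 110 \sqrt{10} \approx -42220.0$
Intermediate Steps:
$q{\left(Z \right)} = 3 - 180 Z$ ($q{\left(Z \right)} = 3 + \left(-15\right) 6 \left(Z + Z\right) = 3 - 90 \cdot 2 Z = 3 - 180 Z$)
$\left(q{\left(148 \right)} + M{\left(40 \right)}\right) - 15235 = \left(\left(3 - 26640\right) - 55 \sqrt{40}\right) - 15235 = \left(\left(3 - 26640\right) - 55 \cdot 2 \sqrt{10}\right) - 15235 = \left(-26637 - 110 \sqrt{10}\right) - 15235 = -41872 - 110 \sqrt{10}$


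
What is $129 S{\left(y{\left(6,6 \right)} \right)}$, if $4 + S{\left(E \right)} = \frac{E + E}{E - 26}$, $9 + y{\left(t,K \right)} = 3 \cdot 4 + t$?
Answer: $- \frac{11094}{17} \approx -652.59$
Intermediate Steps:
$y{\left(t,K \right)} = 3 + t$ ($y{\left(t,K \right)} = -9 + \left(3 \cdot 4 + t\right) = -9 + \left(12 + t\right) = 3 + t$)
$S{\left(E \right)} = -4 + \frac{2 E}{-26 + E}$ ($S{\left(E \right)} = -4 + \frac{E + E}{E - 26} = -4 + \frac{2 E}{-26 + E}$)
$129 S{\left(y{\left(6,6 \right)} \right)} = 129 \frac{2 \left(52 - \left(3 + 6\right)\right)}{-26 + \left(3 + 6\right)} = 129 \frac{2 \left(52 - 9\right)}{-26 + 9} = 129 \frac{2 \left(52 - 9\right)}{-17} = 129 \cdot 2 \left(- \frac{1}{17}\right) 43 = 129 \left(- \frac{86}{17}\right) = - \frac{11094}{17}$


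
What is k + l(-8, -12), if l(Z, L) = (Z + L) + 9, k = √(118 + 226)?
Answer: -11 + 2*√86 ≈ 7.5472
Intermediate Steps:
k = 2*√86 (k = √344 = 2*√86 ≈ 18.547)
l(Z, L) = 9 + L + Z (l(Z, L) = (L + Z) + 9 = 9 + L + Z)
k + l(-8, -12) = 2*√86 + (9 - 12 - 8) = 2*√86 - 11 = -11 + 2*√86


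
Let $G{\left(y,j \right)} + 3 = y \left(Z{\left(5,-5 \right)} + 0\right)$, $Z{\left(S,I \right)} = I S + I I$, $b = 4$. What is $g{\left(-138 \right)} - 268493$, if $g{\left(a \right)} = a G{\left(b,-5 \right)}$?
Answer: $-268079$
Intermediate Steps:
$Z{\left(S,I \right)} = I^{2} + I S$ ($Z{\left(S,I \right)} = I S + I^{2} = I^{2} + I S$)
$G{\left(y,j \right)} = -3$ ($G{\left(y,j \right)} = -3 + y \left(- 5 \left(-5 + 5\right) + 0\right) = -3 + y \left(\left(-5\right) 0 + 0\right) = -3 + y \left(0 + 0\right) = -3 + y 0 = -3 + 0 = -3$)
$g{\left(a \right)} = - 3 a$ ($g{\left(a \right)} = a \left(-3\right) = - 3 a$)
$g{\left(-138 \right)} - 268493 = \left(-3\right) \left(-138\right) - 268493 = 414 - 268493 = -268079$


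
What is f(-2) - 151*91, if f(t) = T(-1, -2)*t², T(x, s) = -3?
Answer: -13753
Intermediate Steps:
f(t) = -3*t²
f(-2) - 151*91 = -3*(-2)² - 151*91 = -3*4 - 13741 = -12 - 13741 = -13753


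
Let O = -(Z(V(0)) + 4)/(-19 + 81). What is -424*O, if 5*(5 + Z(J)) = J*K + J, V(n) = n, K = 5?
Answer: -212/31 ≈ -6.8387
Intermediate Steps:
Z(J) = -5 + 6*J/5 (Z(J) = -5 + (J*5 + J)/5 = -5 + (5*J + J)/5 = -5 + (6*J)/5 = -5 + 6*J/5)
O = 1/62 (O = -((-5 + (6/5)*0) + 4)/(-19 + 81) = -((-5 + 0) + 4)/62 = -(-5 + 4)/62 = -(-1)/62 = -1*(-1/62) = 1/62 ≈ 0.016129)
-424*O = -424*1/62 = -212/31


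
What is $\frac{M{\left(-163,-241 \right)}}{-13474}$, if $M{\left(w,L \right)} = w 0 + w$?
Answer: $\frac{163}{13474} \approx 0.012097$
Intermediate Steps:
$M{\left(w,L \right)} = w$ ($M{\left(w,L \right)} = 0 + w = w$)
$\frac{M{\left(-163,-241 \right)}}{-13474} = - \frac{163}{-13474} = \left(-163\right) \left(- \frac{1}{13474}\right) = \frac{163}{13474}$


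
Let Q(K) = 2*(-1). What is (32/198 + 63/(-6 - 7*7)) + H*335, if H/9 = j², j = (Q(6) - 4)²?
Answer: 1934182313/495 ≈ 3.9074e+6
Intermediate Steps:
Q(K) = -2
j = 36 (j = (-2 - 4)² = (-6)² = 36)
H = 11664 (H = 9*36² = 9*1296 = 11664)
(32/198 + 63/(-6 - 7*7)) + H*335 = (32/198 + 63/(-6 - 7*7)) + 11664*335 = (32*(1/198) + 63/(-6 - 49)) + 3907440 = (16/99 + 63/(-55)) + 3907440 = (16/99 + 63*(-1/55)) + 3907440 = (16/99 - 63/55) + 3907440 = -487/495 + 3907440 = 1934182313/495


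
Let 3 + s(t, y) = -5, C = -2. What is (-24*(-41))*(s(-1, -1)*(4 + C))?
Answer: -15744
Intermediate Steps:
s(t, y) = -8 (s(t, y) = -3 - 5 = -8)
(-24*(-41))*(s(-1, -1)*(4 + C)) = (-24*(-41))*(-8*(4 - 2)) = 984*(-8*2) = 984*(-16) = -15744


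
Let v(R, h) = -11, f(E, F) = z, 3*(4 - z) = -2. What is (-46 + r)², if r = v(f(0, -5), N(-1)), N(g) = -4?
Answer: 3249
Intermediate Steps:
z = 14/3 (z = 4 - ⅓*(-2) = 4 + ⅔ = 14/3 ≈ 4.6667)
f(E, F) = 14/3
r = -11
(-46 + r)² = (-46 - 11)² = (-57)² = 3249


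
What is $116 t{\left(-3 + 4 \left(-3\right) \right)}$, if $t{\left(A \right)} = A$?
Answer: $-1740$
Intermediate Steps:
$116 t{\left(-3 + 4 \left(-3\right) \right)} = 116 \left(-3 + 4 \left(-3\right)\right) = 116 \left(-3 - 12\right) = 116 \left(-15\right) = -1740$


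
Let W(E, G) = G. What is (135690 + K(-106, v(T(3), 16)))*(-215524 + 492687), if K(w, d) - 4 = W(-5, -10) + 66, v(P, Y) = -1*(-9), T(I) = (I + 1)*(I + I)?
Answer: 37624877250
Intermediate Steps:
T(I) = 2*I*(1 + I) (T(I) = (1 + I)*(2*I) = 2*I*(1 + I))
v(P, Y) = 9
K(w, d) = 60 (K(w, d) = 4 + (-10 + 66) = 4 + 56 = 60)
(135690 + K(-106, v(T(3), 16)))*(-215524 + 492687) = (135690 + 60)*(-215524 + 492687) = 135750*277163 = 37624877250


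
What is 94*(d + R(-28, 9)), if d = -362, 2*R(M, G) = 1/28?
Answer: -952737/28 ≈ -34026.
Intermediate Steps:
R(M, G) = 1/56 (R(M, G) = (½)/28 = (½)*(1/28) = 1/56)
94*(d + R(-28, 9)) = 94*(-362 + 1/56) = 94*(-20271/56) = -952737/28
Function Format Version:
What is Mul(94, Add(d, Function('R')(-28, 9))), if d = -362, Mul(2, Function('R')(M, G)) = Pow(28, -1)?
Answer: Rational(-952737, 28) ≈ -34026.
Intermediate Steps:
Function('R')(M, G) = Rational(1, 56) (Function('R')(M, G) = Mul(Rational(1, 2), Pow(28, -1)) = Mul(Rational(1, 2), Rational(1, 28)) = Rational(1, 56))
Mul(94, Add(d, Function('R')(-28, 9))) = Mul(94, Add(-362, Rational(1, 56))) = Mul(94, Rational(-20271, 56)) = Rational(-952737, 28)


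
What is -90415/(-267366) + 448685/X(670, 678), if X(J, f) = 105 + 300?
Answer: 7999982119/7218882 ≈ 1108.2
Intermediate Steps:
X(J, f) = 405
-90415/(-267366) + 448685/X(670, 678) = -90415/(-267366) + 448685/405 = -90415*(-1/267366) + 448685*(1/405) = 90415/267366 + 89737/81 = 7999982119/7218882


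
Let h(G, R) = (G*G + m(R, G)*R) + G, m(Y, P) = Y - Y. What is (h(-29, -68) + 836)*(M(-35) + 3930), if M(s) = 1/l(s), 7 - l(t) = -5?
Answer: 19430332/3 ≈ 6.4768e+6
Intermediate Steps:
l(t) = 12 (l(t) = 7 - 1*(-5) = 7 + 5 = 12)
m(Y, P) = 0
h(G, R) = G + G² (h(G, R) = (G*G + 0*R) + G = (G² + 0) + G = G² + G = G + G²)
M(s) = 1/12
(h(-29, -68) + 836)*(M(-35) + 3930) = (-29*(1 - 29) + 836)*(1/12 + 3930) = (-29*(-28) + 836)*(47161/12) = (812 + 836)*(47161/12) = 1648*(47161/12) = 19430332/3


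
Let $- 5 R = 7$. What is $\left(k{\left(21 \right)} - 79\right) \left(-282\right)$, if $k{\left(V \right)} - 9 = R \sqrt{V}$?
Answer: $19740 + \frac{1974 \sqrt{21}}{5} \approx 21549.0$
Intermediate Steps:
$R = - \frac{7}{5}$ ($R = \left(- \frac{1}{5}\right) 7 = - \frac{7}{5} \approx -1.4$)
$k{\left(V \right)} = 9 - \frac{7 \sqrt{V}}{5}$
$\left(k{\left(21 \right)} - 79\right) \left(-282\right) = \left(\left(9 - \frac{7 \sqrt{21}}{5}\right) - 79\right) \left(-282\right) = \left(-70 - \frac{7 \sqrt{21}}{5}\right) \left(-282\right) = 19740 + \frac{1974 \sqrt{21}}{5}$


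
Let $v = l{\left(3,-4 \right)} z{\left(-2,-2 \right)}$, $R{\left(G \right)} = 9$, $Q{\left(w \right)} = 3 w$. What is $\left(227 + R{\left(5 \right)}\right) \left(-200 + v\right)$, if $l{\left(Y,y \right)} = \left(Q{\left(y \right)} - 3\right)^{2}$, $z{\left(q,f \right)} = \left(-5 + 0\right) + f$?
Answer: $-418900$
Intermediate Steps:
$z{\left(q,f \right)} = -5 + f$
$l{\left(Y,y \right)} = \left(-3 + 3 y\right)^{2}$ ($l{\left(Y,y \right)} = \left(3 y - 3\right)^{2} = \left(-3 + 3 y\right)^{2}$)
$v = -1575$ ($v = 9 \left(-1 - 4\right)^{2} \left(-5 - 2\right) = 9 \left(-5\right)^{2} \left(-7\right) = 9 \cdot 25 \left(-7\right) = 225 \left(-7\right) = -1575$)
$\left(227 + R{\left(5 \right)}\right) \left(-200 + v\right) = \left(227 + 9\right) \left(-200 - 1575\right) = 236 \left(-1775\right) = -418900$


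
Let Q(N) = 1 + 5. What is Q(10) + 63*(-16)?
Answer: -1002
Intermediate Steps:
Q(N) = 6
Q(10) + 63*(-16) = 6 + 63*(-16) = 6 - 1008 = -1002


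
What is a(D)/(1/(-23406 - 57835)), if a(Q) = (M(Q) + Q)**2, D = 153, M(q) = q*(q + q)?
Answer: -179239974357681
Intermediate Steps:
M(q) = 2*q**2 (M(q) = q*(2*q) = 2*q**2)
a(Q) = (Q + 2*Q**2)**2 (a(Q) = (2*Q**2 + Q)**2 = (Q + 2*Q**2)**2)
a(D)/(1/(-23406 - 57835)) = (153**2*(1 + 2*153)**2)/(1/(-23406 - 57835)) = (23409*(1 + 306)**2)/(1/(-81241)) = (23409*307**2)/(-1/81241) = (23409*94249)*(-81241) = 2206274841*(-81241) = -179239974357681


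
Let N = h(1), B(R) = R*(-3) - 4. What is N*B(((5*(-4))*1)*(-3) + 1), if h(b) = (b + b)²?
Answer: -748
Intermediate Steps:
B(R) = -4 - 3*R (B(R) = -3*R - 4 = -4 - 3*R)
h(b) = 4*b² (h(b) = (2*b)² = 4*b²)
N = 4 (N = 4*1² = 4*1 = 4)
N*B(((5*(-4))*1)*(-3) + 1) = 4*(-4 - 3*(((5*(-4))*1)*(-3) + 1)) = 4*(-4 - 3*(-20*1*(-3) + 1)) = 4*(-4 - 3*(-20*(-3) + 1)) = 4*(-4 - 3*(60 + 1)) = 4*(-4 - 3*61) = 4*(-4 - 183) = 4*(-187) = -748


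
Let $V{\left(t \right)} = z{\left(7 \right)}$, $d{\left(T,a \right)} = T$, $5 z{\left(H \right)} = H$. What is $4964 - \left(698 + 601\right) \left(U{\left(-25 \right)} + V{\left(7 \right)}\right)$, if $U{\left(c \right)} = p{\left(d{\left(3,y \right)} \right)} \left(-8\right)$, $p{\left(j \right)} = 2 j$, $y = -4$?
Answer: $\frac{327487}{5} \approx 65497.0$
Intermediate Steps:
$z{\left(H \right)} = \frac{H}{5}$
$V{\left(t \right)} = \frac{7}{5}$ ($V{\left(t \right)} = \frac{1}{5} \cdot 7 = \frac{7}{5}$)
$U{\left(c \right)} = -48$ ($U{\left(c \right)} = 2 \cdot 3 \left(-8\right) = 6 \left(-8\right) = -48$)
$4964 - \left(698 + 601\right) \left(U{\left(-25 \right)} + V{\left(7 \right)}\right) = 4964 - \left(698 + 601\right) \left(-48 + \frac{7}{5}\right) = 4964 - 1299 \left(- \frac{233}{5}\right) = 4964 - - \frac{302667}{5} = 4964 + \frac{302667}{5} = \frac{327487}{5}$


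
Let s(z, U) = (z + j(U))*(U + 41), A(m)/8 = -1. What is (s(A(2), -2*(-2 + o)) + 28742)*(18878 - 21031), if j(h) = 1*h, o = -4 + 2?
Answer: -61881526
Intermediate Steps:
A(m) = -8 (A(m) = 8*(-1) = -8)
o = -2
j(h) = h
s(z, U) = (41 + U)*(U + z) (s(z, U) = (z + U)*(U + 41) = (U + z)*(41 + U) = (41 + U)*(U + z))
(s(A(2), -2*(-2 + o)) + 28742)*(18878 - 21031) = (((-2*(-2 - 2))² + 41*(-2*(-2 - 2)) + 41*(-8) - 2*(-2 - 2)*(-8)) + 28742)*(18878 - 21031) = (((-2*(-4))² + 41*(-2*(-4)) - 328 - 2*(-4)*(-8)) + 28742)*(-2153) = ((8² + 41*8 - 328 + 8*(-8)) + 28742)*(-2153) = ((64 + 328 - 328 - 64) + 28742)*(-2153) = (0 + 28742)*(-2153) = 28742*(-2153) = -61881526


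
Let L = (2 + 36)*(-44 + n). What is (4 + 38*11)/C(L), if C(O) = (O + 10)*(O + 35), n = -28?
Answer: 211/3681463 ≈ 5.7314e-5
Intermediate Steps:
L = -2736 (L = (2 + 36)*(-44 - 28) = 38*(-72) = -2736)
C(O) = (10 + O)*(35 + O)
(4 + 38*11)/C(L) = (4 + 38*11)/(350 + (-2736)² + 45*(-2736)) = (4 + 418)/(350 + 7485696 - 123120) = 422/7362926 = 422*(1/7362926) = 211/3681463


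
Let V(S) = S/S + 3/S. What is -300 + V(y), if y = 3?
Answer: -298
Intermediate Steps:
V(S) = 1 + 3/S
-300 + V(y) = -300 + (3 + 3)/3 = -300 + (⅓)*6 = -300 + 2 = -298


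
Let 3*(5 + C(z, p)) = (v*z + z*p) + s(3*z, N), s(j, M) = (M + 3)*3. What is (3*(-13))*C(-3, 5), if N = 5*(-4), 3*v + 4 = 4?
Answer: 1053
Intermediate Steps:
v = 0 (v = -4/3 + (⅓)*4 = -4/3 + 4/3 = 0)
N = -20
s(j, M) = 9 + 3*M (s(j, M) = (3 + M)*3 = 9 + 3*M)
C(z, p) = -22 + p*z/3 (C(z, p) = -5 + ((0*z + z*p) + (9 + 3*(-20)))/3 = -5 + ((0 + p*z) + (9 - 60))/3 = -5 + (p*z - 51)/3 = -5 + (-51 + p*z)/3 = -5 + (-17 + p*z/3) = -22 + p*z/3)
(3*(-13))*C(-3, 5) = (3*(-13))*(-22 + (⅓)*5*(-3)) = -39*(-22 - 5) = -39*(-27) = 1053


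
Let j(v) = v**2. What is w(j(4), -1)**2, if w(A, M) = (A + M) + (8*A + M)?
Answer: 20164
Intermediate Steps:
w(A, M) = 2*M + 9*A (w(A, M) = (A + M) + (M + 8*A) = 2*M + 9*A)
w(j(4), -1)**2 = (2*(-1) + 9*4**2)**2 = (-2 + 9*16)**2 = (-2 + 144)**2 = 142**2 = 20164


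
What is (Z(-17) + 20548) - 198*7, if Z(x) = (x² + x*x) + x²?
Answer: 20029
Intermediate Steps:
Z(x) = 3*x² (Z(x) = (x² + x²) + x² = 2*x² + x² = 3*x²)
(Z(-17) + 20548) - 198*7 = (3*(-17)² + 20548) - 198*7 = (3*289 + 20548) - 1386 = (867 + 20548) - 1386 = 21415 - 1386 = 20029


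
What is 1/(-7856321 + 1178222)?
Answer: -1/6678099 ≈ -1.4974e-7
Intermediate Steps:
1/(-7856321 + 1178222) = 1/(-6678099) = -1/6678099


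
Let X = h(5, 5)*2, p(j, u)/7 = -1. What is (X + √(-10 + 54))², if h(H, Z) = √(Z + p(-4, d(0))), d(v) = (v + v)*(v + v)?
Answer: 36 + 8*I*√22 ≈ 36.0 + 37.523*I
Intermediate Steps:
d(v) = 4*v² (d(v) = (2*v)*(2*v) = 4*v²)
p(j, u) = -7 (p(j, u) = 7*(-1) = -7)
h(H, Z) = √(-7 + Z) (h(H, Z) = √(Z - 7) = √(-7 + Z))
X = 2*I*√2 (X = √(-7 + 5)*2 = √(-2)*2 = (I*√2)*2 = 2*I*√2 ≈ 2.8284*I)
(X + √(-10 + 54))² = (2*I*√2 + √(-10 + 54))² = (2*I*√2 + √44)² = (2*I*√2 + 2*√11)² = (2*√11 + 2*I*√2)²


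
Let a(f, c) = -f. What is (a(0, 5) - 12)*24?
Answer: -288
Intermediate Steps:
(a(0, 5) - 12)*24 = (-1*0 - 12)*24 = (0 - 12)*24 = -12*24 = -288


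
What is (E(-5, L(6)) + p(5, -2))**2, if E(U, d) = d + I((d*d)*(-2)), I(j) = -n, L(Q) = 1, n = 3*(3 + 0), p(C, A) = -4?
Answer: 144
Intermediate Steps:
n = 9 (n = 3*3 = 9)
I(j) = -9 (I(j) = -1*9 = -9)
E(U, d) = -9 + d (E(U, d) = d - 9 = -9 + d)
(E(-5, L(6)) + p(5, -2))**2 = ((-9 + 1) - 4)**2 = (-8 - 4)**2 = (-12)**2 = 144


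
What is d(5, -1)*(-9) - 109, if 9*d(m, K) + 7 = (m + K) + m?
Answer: -111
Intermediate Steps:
d(m, K) = -7/9 + K/9 + 2*m/9 (d(m, K) = -7/9 + ((m + K) + m)/9 = -7/9 + ((K + m) + m)/9 = -7/9 + (K + 2*m)/9 = -7/9 + (K/9 + 2*m/9) = -7/9 + K/9 + 2*m/9)
d(5, -1)*(-9) - 109 = (-7/9 + (⅑)*(-1) + (2/9)*5)*(-9) - 109 = (-7/9 - ⅑ + 10/9)*(-9) - 109 = (2/9)*(-9) - 109 = -2 - 109 = -111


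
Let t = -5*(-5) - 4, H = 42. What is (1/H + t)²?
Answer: 779689/1764 ≈ 442.00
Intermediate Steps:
t = 21 (t = 25 - 4 = 21)
(1/H + t)² = (1/42 + 21)² = (883/42)² = 779689/1764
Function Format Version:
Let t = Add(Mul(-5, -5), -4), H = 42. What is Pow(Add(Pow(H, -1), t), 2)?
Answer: Rational(779689, 1764) ≈ 442.00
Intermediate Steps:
t = 21 (t = Add(25, -4) = 21)
Pow(Add(Pow(H, -1), t), 2) = Pow(Add(Pow(42, -1), 21), 2) = Pow(Add(Rational(1, 42), 21), 2) = Pow(Rational(883, 42), 2) = Rational(779689, 1764)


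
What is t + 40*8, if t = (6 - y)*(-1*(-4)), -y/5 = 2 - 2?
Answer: 344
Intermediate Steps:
y = 0 (y = -5*(2 - 2) = -5*0 = 0)
t = 24 (t = (6 - 1*0)*(-1*(-4)) = (6 + 0)*4 = 6*4 = 24)
t + 40*8 = 24 + 40*8 = 24 + 320 = 344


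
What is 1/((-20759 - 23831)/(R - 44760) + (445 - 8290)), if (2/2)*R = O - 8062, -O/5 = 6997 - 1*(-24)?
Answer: -12561/98534675 ≈ -0.00012748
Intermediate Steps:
O = -35105 (O = -5*(6997 - 1*(-24)) = -5*(6997 + 24) = -5*7021 = -35105)
R = -43167 (R = -35105 - 8062 = -43167)
1/((-20759 - 23831)/(R - 44760) + (445 - 8290)) = 1/((-20759 - 23831)/(-43167 - 44760) + (445 - 8290)) = 1/(-44590/(-87927) - 7845) = 1/(-44590*(-1/87927) - 7845) = 1/(6370/12561 - 7845) = 1/(-98534675/12561) = -12561/98534675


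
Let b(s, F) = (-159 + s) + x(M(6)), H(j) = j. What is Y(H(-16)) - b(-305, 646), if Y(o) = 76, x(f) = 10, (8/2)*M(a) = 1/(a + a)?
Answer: 530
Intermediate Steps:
M(a) = 1/(8*a) (M(a) = 1/(4*(a + a)) = 1/(4*((2*a))) = (1/(2*a))/4 = 1/(8*a))
b(s, F) = -149 + s (b(s, F) = (-159 + s) + 10 = -149 + s)
Y(H(-16)) - b(-305, 646) = 76 - (-149 - 305) = 76 - 1*(-454) = 76 + 454 = 530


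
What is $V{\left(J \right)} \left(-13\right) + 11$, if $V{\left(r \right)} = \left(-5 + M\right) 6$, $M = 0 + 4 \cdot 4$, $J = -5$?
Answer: $-847$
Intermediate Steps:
$M = 16$ ($M = 0 + 16 = 16$)
$V{\left(r \right)} = 66$ ($V{\left(r \right)} = \left(-5 + 16\right) 6 = 11 \cdot 6 = 66$)
$V{\left(J \right)} \left(-13\right) + 11 = 66 \left(-13\right) + 11 = -858 + 11 = -847$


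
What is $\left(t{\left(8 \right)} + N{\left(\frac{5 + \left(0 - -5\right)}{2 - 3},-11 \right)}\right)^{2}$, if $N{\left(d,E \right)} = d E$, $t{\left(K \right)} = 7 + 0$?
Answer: $13689$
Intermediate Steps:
$t{\left(K \right)} = 7$
$N{\left(d,E \right)} = E d$
$\left(t{\left(8 \right)} + N{\left(\frac{5 + \left(0 - -5\right)}{2 - 3},-11 \right)}\right)^{2} = \left(7 - 11 \frac{5 + \left(0 - -5\right)}{2 - 3}\right)^{2} = \left(7 - 11 \frac{5 + \left(0 + 5\right)}{-1}\right)^{2} = \left(7 - 11 \left(5 + 5\right) \left(-1\right)\right)^{2} = \left(7 - 11 \cdot 10 \left(-1\right)\right)^{2} = \left(7 - -110\right)^{2} = \left(7 + 110\right)^{2} = 117^{2} = 13689$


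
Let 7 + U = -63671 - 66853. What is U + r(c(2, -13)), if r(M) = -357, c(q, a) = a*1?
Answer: -130888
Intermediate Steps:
c(q, a) = a
U = -130531 (U = -7 + (-63671 - 66853) = -7 - 130524 = -130531)
U + r(c(2, -13)) = -130531 - 357 = -130888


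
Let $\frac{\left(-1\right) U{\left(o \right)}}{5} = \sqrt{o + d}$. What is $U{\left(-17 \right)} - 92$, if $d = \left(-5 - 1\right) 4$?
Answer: $-92 - 5 i \sqrt{41} \approx -92.0 - 32.016 i$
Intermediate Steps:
$d = -24$ ($d = \left(-6\right) 4 = -24$)
$U{\left(o \right)} = - 5 \sqrt{-24 + o}$ ($U{\left(o \right)} = - 5 \sqrt{o - 24} = - 5 \sqrt{-24 + o}$)
$U{\left(-17 \right)} - 92 = - 5 \sqrt{-24 - 17} - 92 = - 5 \sqrt{-41} - 92 = - 5 i \sqrt{41} - 92 = -92 - 5 i \sqrt{41}$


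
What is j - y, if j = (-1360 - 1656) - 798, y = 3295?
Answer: -7109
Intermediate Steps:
j = -3814 (j = -3016 - 798 = -3814)
j - y = -3814 - 1*3295 = -3814 - 3295 = -7109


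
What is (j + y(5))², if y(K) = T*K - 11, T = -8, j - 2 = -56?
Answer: 11025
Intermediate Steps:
j = -54 (j = 2 - 56 = -54)
y(K) = -11 - 8*K (y(K) = -8*K - 11 = -11 - 8*K)
(j + y(5))² = (-54 + (-11 - 8*5))² = (-54 + (-11 - 40))² = (-54 - 51)² = (-105)² = 11025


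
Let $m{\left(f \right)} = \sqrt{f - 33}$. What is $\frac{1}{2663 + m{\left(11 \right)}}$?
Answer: $\frac{2663}{7091591} - \frac{i \sqrt{22}}{7091591} \approx 0.00037552 - 6.6141 \cdot 10^{-7} i$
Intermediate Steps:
$m{\left(f \right)} = \sqrt{-33 + f}$
$\frac{1}{2663 + m{\left(11 \right)}} = \frac{1}{2663 + \sqrt{-33 + 11}} = \frac{1}{2663 + \sqrt{-22}} = \frac{1}{2663 + i \sqrt{22}}$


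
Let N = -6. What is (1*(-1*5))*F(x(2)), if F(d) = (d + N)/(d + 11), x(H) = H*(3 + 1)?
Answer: -10/19 ≈ -0.52632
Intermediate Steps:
x(H) = 4*H (x(H) = H*4 = 4*H)
F(d) = (-6 + d)/(11 + d) (F(d) = (d - 6)/(d + 11) = (-6 + d)/(11 + d))
(1*(-1*5))*F(x(2)) = (1*(-1*5))*((-6 + 4*2)/(11 + 4*2)) = (1*(-5))*((-6 + 8)/(11 + 8)) = -5*2/19 = -10/19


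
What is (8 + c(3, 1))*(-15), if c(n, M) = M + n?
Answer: -180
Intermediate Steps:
(8 + c(3, 1))*(-15) = (8 + (1 + 3))*(-15) = (8 + 4)*(-15) = 12*(-15) = -180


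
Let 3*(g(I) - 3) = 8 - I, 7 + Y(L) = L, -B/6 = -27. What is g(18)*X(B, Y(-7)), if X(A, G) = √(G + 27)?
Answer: -√13/3 ≈ -1.2019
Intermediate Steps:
B = 162 (B = -6*(-27) = 162)
Y(L) = -7 + L
g(I) = 17/3 - I/3 (g(I) = 3 + (8 - I)/3 = 3 + (8/3 - I/3) = 17/3 - I/3)
X(A, G) = √(27 + G)
g(18)*X(B, Y(-7)) = (17/3 - ⅓*18)*√(27 + (-7 - 7)) = (17/3 - 6)*√(27 - 14) = -√13/3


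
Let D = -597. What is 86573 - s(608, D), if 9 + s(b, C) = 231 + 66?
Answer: 86285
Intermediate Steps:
s(b, C) = 288 (s(b, C) = -9 + (231 + 66) = -9 + 297 = 288)
86573 - s(608, D) = 86573 - 1*288 = 86573 - 288 = 86285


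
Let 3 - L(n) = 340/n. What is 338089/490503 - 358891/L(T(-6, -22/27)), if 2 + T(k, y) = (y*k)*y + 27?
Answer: 99893809435458/3667817933 ≈ 27235.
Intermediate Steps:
T(k, y) = 25 + k*y² (T(k, y) = -2 + ((y*k)*y + 27) = -2 + ((k*y)*y + 27) = -2 + (k*y² + 27) = -2 + (27 + k*y²) = 25 + k*y²)
L(n) = 3 - 340/n
338089/490503 - 358891/L(T(-6, -22/27)) = 338089/490503 - 358891/(3 - 340/(25 - 6*(-22/27)²)) = 338089/490503 - 358891/(3 - 340/(25 - 6*484/729)) = 338089/490503 - 358891/(3 - 340/(25 - 968/243)) = 338089/490503 - 358891/(3 - 340/5107/243) = 338089/490503 - 358891/(3 - 340*243/5107) = 338089/490503 - 358891/(3 - 82620/5107) = 338089/490503 - 358891/(-67299/5107) = 338089/490503 - 358891*(-5107/67299) = 338089/490503 + 1832856337/67299 = 99893809435458/3667817933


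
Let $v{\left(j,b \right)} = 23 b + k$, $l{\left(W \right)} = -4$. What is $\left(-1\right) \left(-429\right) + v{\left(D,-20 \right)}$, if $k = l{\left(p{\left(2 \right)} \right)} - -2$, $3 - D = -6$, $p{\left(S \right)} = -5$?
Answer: $-33$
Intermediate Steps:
$D = 9$ ($D = 3 - -6 = 3 + 6 = 9$)
$k = -2$ ($k = -4 - -2 = -4 + 2 = -2$)
$v{\left(j,b \right)} = -2 + 23 b$ ($v{\left(j,b \right)} = 23 b - 2 = -2 + 23 b$)
$\left(-1\right) \left(-429\right) + v{\left(D,-20 \right)} = \left(-1\right) \left(-429\right) + \left(-2 + 23 \left(-20\right)\right) = 429 - 462 = -33$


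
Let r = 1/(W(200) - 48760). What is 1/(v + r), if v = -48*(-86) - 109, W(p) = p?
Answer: 48560/195162639 ≈ 0.00024882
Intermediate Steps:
v = 4019 (v = 4128 - 109 = 4019)
r = -1/48560 (r = 1/(200 - 48760) = 1/(-48560) = -1/48560 ≈ -2.0593e-5)
1/(v + r) = 1/(4019 - 1/48560) = 1/(195162639/48560) = 48560/195162639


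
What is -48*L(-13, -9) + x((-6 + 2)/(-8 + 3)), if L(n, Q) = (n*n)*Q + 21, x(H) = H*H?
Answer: 1800016/25 ≈ 72001.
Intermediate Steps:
x(H) = H²
L(n, Q) = 21 + Q*n² (L(n, Q) = n²*Q + 21 = Q*n² + 21 = 21 + Q*n²)
-48*L(-13, -9) + x((-6 + 2)/(-8 + 3)) = -48*(21 - 9*(-13)²) + ((-6 + 2)/(-8 + 3))² = -48*(21 - 9*169) + (-4/(-5))² = -48*(21 - 1521) + (-4*(-⅕))² = -48*(-1500) + (⅘)² = 72000 + 16/25 = 1800016/25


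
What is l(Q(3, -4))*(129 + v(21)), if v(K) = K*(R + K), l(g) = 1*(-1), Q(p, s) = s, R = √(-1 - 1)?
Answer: -570 - 21*I*√2 ≈ -570.0 - 29.698*I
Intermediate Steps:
R = I*√2 (R = √(-2) = I*√2 ≈ 1.4142*I)
l(g) = -1
v(K) = K*(K + I*√2) (v(K) = K*(I*√2 + K) = K*(K + I*√2))
l(Q(3, -4))*(129 + v(21)) = -(129 + 21*(21 + I*√2)) = -(129 + (441 + 21*I*√2)) = -(570 + 21*I*√2) = -570 - 21*I*√2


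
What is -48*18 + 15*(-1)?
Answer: -879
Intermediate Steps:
-48*18 + 15*(-1) = -864 - 15 = -879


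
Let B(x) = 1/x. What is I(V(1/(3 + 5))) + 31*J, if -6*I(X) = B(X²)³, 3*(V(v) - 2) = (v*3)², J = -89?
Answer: -41831273454952205/15161739432843 ≈ -2759.0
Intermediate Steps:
V(v) = 2 + 3*v² (V(v) = 2 + (v*3)²/3 = 2 + (3*v)²/3 = 2 + (9*v²)/3 = 2 + 3*v²)
I(X) = -1/(6*X⁶)
I(V(1/(3 + 5))) + 31*J = -1/(6*(2 + 3*(1/(3 + 5))²)⁶) + 31*(-89) = -1/(6*(2 + 3*(1/8)²)⁶) - 2759 = -1/(6*(2 + 3*(⅛)²)⁶) - 2759 = -1/(6*(2 + 3*(1/64))⁶) - 2759 = -1/(6*(2 + 3/64)⁶) - 2759 = -1/(6*(131/64)⁶) - 2759 = -⅙*68719476736/5053913144281 - 2759 = -34359738368/15161739432843 - 2759 = -41831273454952205/15161739432843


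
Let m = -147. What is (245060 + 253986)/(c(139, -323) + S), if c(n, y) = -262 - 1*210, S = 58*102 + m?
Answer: 499046/5297 ≈ 94.213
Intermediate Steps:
S = 5769 (S = 58*102 - 147 = 5916 - 147 = 5769)
c(n, y) = -472 (c(n, y) = -262 - 210 = -472)
(245060 + 253986)/(c(139, -323) + S) = (245060 + 253986)/(-472 + 5769) = 499046/5297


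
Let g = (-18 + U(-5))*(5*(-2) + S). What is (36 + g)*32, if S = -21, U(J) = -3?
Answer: 21984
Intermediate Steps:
g = 651 (g = (-18 - 3)*(5*(-2) - 21) = -21*(-10 - 21) = -21*(-31) = 651)
(36 + g)*32 = (36 + 651)*32 = 687*32 = 21984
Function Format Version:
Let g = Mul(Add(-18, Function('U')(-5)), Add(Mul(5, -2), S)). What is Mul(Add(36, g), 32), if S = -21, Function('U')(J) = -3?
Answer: 21984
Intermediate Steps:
g = 651 (g = Mul(Add(-18, -3), Add(Mul(5, -2), -21)) = Mul(-21, Add(-10, -21)) = Mul(-21, -31) = 651)
Mul(Add(36, g), 32) = Mul(Add(36, 651), 32) = Mul(687, 32) = 21984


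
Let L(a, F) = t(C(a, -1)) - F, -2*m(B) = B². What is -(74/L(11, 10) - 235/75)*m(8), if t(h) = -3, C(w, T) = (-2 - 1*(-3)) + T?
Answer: -55072/195 ≈ -282.42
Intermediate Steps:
C(w, T) = 1 + T (C(w, T) = (-2 + 3) + T = 1 + T)
m(B) = -B²/2
L(a, F) = -3 - F
-(74/L(11, 10) - 235/75)*m(8) = -(74/(-3 - 1*10) - 235/75)*(-½*8²) = -(74/(-3 - 10) - 235*1/75)*(-½*64) = -(74/(-13) - 47/15)*(-32) = -(74*(-1/13) - 47/15)*(-32) = -(-74/13 - 47/15)*(-32) = -(-1721)*(-32)/195 = -1*55072/195 = -55072/195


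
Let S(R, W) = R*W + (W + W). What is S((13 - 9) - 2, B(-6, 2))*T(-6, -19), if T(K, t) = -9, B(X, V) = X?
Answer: 216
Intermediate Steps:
S(R, W) = 2*W + R*W (S(R, W) = R*W + 2*W = 2*W + R*W)
S((13 - 9) - 2, B(-6, 2))*T(-6, -19) = -6*(2 + ((13 - 9) - 2))*(-9) = -6*(2 + (4 - 2))*(-9) = -6*(2 + 2)*(-9) = -6*4*(-9) = -24*(-9) = 216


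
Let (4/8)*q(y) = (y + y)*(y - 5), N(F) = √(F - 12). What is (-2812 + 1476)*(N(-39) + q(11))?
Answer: -352704 - 1336*I*√51 ≈ -3.527e+5 - 9541.0*I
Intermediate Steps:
N(F) = √(-12 + F)
q(y) = 4*y*(-5 + y) (q(y) = 2*((y + y)*(y - 5)) = 2*((2*y)*(-5 + y)) = 2*(2*y*(-5 + y)) = 4*y*(-5 + y))
(-2812 + 1476)*(N(-39) + q(11)) = (-2812 + 1476)*(√(-12 - 39) + 4*11*(-5 + 11)) = -1336*(√(-51) + 4*11*6) = -1336*(I*√51 + 264) = -1336*(264 + I*√51) = -352704 - 1336*I*√51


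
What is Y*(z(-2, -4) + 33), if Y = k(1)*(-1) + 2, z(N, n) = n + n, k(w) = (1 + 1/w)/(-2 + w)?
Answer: 100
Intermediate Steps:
k(w) = (1 + 1/w)/(-2 + w)
z(N, n) = 2*n
Y = 4 (Y = ((1 + 1)/(1*(-2 + 1)))*(-1) + 2 = (1*2/(-1))*(-1) + 2 = (1*(-1)*2)*(-1) + 2 = -2*(-1) + 2 = 2 + 2 = 4)
Y*(z(-2, -4) + 33) = 4*(2*(-4) + 33) = 4*(-8 + 33) = 4*25 = 100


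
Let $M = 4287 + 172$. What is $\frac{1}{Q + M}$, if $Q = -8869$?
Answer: $- \frac{1}{4410} \approx -0.00022676$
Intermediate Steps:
$M = 4459$
$\frac{1}{Q + M} = \frac{1}{-8869 + 4459} = \frac{1}{-4410} = - \frac{1}{4410}$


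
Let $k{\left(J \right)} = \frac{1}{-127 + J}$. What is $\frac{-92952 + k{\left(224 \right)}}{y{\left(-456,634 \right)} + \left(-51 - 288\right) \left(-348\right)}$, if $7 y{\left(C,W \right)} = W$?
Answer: $- \frac{63114401}{80164486} \approx -0.78731$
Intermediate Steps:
$y{\left(C,W \right)} = \frac{W}{7}$
$\frac{-92952 + k{\left(224 \right)}}{y{\left(-456,634 \right)} + \left(-51 - 288\right) \left(-348\right)} = \frac{-92952 + \frac{1}{-127 + 224}}{\frac{1}{7} \cdot 634 + \left(-51 - 288\right) \left(-348\right)} = \frac{-92952 + \frac{1}{97}}{\frac{634}{7} - -117972} = \frac{-92952 + \frac{1}{97}}{\frac{634}{7} + 117972} = - \frac{9016343}{97 \cdot \frac{826438}{7}} = \left(- \frac{9016343}{97}\right) \frac{7}{826438} = - \frac{63114401}{80164486}$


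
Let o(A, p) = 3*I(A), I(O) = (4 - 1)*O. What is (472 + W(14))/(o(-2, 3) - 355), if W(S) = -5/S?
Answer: -6603/5222 ≈ -1.2645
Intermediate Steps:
I(O) = 3*O
o(A, p) = 9*A (o(A, p) = 3*(3*A) = 9*A)
(472 + W(14))/(o(-2, 3) - 355) = (472 - 5/14)/(9*(-2) - 355) = (472 - 5*1/14)/(-18 - 355) = (472 - 5/14)/(-373) = (6603/14)*(-1/373) = -6603/5222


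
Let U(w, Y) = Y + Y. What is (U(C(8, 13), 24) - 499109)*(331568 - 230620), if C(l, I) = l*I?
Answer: -50379209828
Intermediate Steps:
C(l, I) = I*l
U(w, Y) = 2*Y
(U(C(8, 13), 24) - 499109)*(331568 - 230620) = (2*24 - 499109)*(331568 - 230620) = (48 - 499109)*100948 = -499061*100948 = -50379209828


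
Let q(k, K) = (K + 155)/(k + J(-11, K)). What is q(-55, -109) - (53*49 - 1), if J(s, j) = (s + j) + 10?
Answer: -428386/165 ≈ -2596.3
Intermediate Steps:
J(s, j) = 10 + j + s (J(s, j) = (j + s) + 10 = 10 + j + s)
q(k, K) = (155 + K)/(-1 + K + k) (q(k, K) = (K + 155)/(k + (10 + K - 11)) = (155 + K)/(k + (-1 + K)) = (155 + K)/(-1 + K + k))
q(-55, -109) - (53*49 - 1) = (155 - 109)/(-1 - 109 - 55) - (53*49 - 1) = 46/(-165) - (2597 - 1) = -1/165*46 - 1*2596 = -46/165 - 2596 = -428386/165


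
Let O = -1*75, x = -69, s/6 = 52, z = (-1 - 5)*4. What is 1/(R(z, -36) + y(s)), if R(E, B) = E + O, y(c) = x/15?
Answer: -5/518 ≈ -0.0096525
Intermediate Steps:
z = -24 (z = -6*4 = -24)
s = 312 (s = 6*52 = 312)
y(c) = -23/5 (y(c) = -69/15 = -69*1/15 = -23/5)
O = -75
R(E, B) = -75 + E (R(E, B) = E - 75 = -75 + E)
1/(R(z, -36) + y(s)) = 1/((-75 - 24) - 23/5) = 1/(-99 - 23/5) = 1/(-518/5) = -5/518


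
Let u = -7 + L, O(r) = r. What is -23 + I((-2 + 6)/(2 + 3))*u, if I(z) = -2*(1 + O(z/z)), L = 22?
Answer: -83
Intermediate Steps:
I(z) = -4 (I(z) = -2*(1 + z/z) = -2*(1 + 1) = -2*2 = -4)
u = 15 (u = -7 + 22 = 15)
-23 + I((-2 + 6)/(2 + 3))*u = -23 - 4*15 = -23 - 60 = -83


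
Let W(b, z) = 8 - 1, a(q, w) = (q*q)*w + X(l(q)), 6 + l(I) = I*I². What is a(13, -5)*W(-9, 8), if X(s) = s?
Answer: 9422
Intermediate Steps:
l(I) = -6 + I³ (l(I) = -6 + I*I² = -6 + I³)
a(q, w) = -6 + q³ + w*q² (a(q, w) = (q*q)*w + (-6 + q³) = q²*w + (-6 + q³) = w*q² + (-6 + q³) = -6 + q³ + w*q²)
W(b, z) = 7
a(13, -5)*W(-9, 8) = (-6 + 13³ - 5*13²)*7 = (-6 + 2197 - 5*169)*7 = (-6 + 2197 - 845)*7 = 1346*7 = 9422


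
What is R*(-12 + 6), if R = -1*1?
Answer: 6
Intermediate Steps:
R = -1
R*(-12 + 6) = -(-12 + 6) = -1*(-6) = 6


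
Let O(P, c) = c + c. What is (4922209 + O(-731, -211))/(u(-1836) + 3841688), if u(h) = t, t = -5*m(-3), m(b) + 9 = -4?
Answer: 4921787/3841753 ≈ 1.2811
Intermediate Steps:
m(b) = -13 (m(b) = -9 - 4 = -13)
O(P, c) = 2*c
t = 65 (t = -5*(-13) = 65)
u(h) = 65
(4922209 + O(-731, -211))/(u(-1836) + 3841688) = (4922209 + 2*(-211))/(65 + 3841688) = (4922209 - 422)/3841753 = 4921787*(1/3841753) = 4921787/3841753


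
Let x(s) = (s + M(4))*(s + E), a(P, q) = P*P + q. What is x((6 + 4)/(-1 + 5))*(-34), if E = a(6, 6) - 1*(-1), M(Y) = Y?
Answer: -20111/2 ≈ -10056.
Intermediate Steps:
a(P, q) = q + P² (a(P, q) = P² + q = q + P²)
E = 43 (E = (6 + 6²) - 1*(-1) = (6 + 36) + 1 = 42 + 1 = 43)
x(s) = (4 + s)*(43 + s) (x(s) = (s + 4)*(s + 43) = (4 + s)*(43 + s))
x((6 + 4)/(-1 + 5))*(-34) = (172 + ((6 + 4)/(-1 + 5))² + 47*((6 + 4)/(-1 + 5)))*(-34) = (172 + (10/4)² + 47*(10/4))*(-34) = (172 + (10*(¼))² + 47*(10*(¼)))*(-34) = (172 + (5/2)² + 47*(5/2))*(-34) = (172 + 25/4 + 235/2)*(-34) = (1183/4)*(-34) = -20111/2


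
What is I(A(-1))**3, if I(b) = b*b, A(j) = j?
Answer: 1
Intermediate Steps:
I(b) = b**2
I(A(-1))**3 = ((-1)**2)**3 = 1**3 = 1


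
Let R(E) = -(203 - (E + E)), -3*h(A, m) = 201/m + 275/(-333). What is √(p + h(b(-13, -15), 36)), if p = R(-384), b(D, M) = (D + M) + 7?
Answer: I*√431396283/666 ≈ 31.186*I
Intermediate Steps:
b(D, M) = 7 + D + M
h(A, m) = 275/999 - 67/m (h(A, m) = -(201/m + 275/(-333))/3 = -(201/m + 275*(-1/333))/3 = -(201/m - 275/333)/3 = -(-275/333 + 201/m)/3 = 275/999 - 67/m)
R(E) = -203 + 2*E (R(E) = -(203 - 2*E) = -203 + 2*E)
p = -971 (p = -203 + 2*(-384) = -203 - 768 = -971)
√(p + h(b(-13, -15), 36)) = √(-971 + (275/999 - 67/36)) = √(-971 - 6337/3996) = √(-3886453/3996) = I*√431396283/666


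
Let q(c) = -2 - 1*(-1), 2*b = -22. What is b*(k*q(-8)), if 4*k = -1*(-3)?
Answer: 33/4 ≈ 8.2500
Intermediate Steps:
b = -11 (b = (1/2)*(-22) = -11)
q(c) = -1 (q(c) = -2 + 1 = -1)
k = 3/4 (k = (-1*(-3))/4 = (1/4)*3 = 3/4 ≈ 0.75000)
b*(k*q(-8)) = -33*(-1)/4 = -11*(-3/4) = 33/4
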